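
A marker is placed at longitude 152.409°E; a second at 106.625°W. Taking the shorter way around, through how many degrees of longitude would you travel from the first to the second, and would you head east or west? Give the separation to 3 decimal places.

100.966° east

Raw difference: -106.625 − 152.409 = -259.034°.
Normalise into (−180°, 180°]: -259.034° + 360° = 100.966°.
Positive ⇒ the second point lies to the east; separation 100.966°.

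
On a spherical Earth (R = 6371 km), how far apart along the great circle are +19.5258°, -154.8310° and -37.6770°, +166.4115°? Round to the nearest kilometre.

Δλ = 166.4115 − -154.8310 = 321.2425°; wrapped into (−180°, 180°]: -38.7575°.
Δφ = -37.6770 − 19.5258 = -57.2028°.
a = sin²(Δφ/2) + cos φ₁ · cos φ₂ · sin²(Δλ/2) = 0.311295.
c = 2·atan2(√a, √(1−a)) = 1.18380 rad → d = 6371·c ≈ 7541.98 km.

7542 km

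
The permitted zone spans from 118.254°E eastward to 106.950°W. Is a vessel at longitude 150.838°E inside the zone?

Band width going east from +118.254° to -106.950°: ((-106.950 − 118.254) mod 360) = 134.796°.
Offset of +150.838° east of the west edge: ((150.838 − 118.254) mod 360) = 32.584°.
32.584° ≤ 134.796° ⇒ inside.

Yes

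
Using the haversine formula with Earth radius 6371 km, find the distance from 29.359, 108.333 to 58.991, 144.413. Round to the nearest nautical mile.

2309 nmi

Δλ = 144.413 − 108.333 = 36.080°.
Δφ = 58.991 − 29.359 = 29.632°.
a = sin²(Δφ/2) + cos φ₁ · cos φ₂ · sin²(Δλ/2) = 0.108451.
c = 2·atan2(√a, √(1−a)) = 0.67117 rad → d = 6371·c ≈ 4275.99 km ≈ 2308.85 nmi.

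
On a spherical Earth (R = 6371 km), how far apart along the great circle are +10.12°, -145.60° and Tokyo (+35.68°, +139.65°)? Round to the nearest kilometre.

Δλ = 139.65 − -145.60 = 285.25°; wrapped into (−180°, 180°]: -74.75°.
Δφ = 35.68 − 10.12 = 25.56°.
a = sin²(Δφ/2) + cos φ₁ · cos φ₂ · sin²(Δλ/2) = 0.343591.
c = 2·atan2(√a, √(1−a)) = 1.25264 rad → d = 6371·c ≈ 7980.56 km.

7981 km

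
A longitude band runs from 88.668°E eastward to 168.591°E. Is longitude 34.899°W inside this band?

Band width going east from +88.668° to +168.591°: ((168.591 − 88.668) mod 360) = 79.923°.
Offset of -34.899° east of the west edge: ((-34.899 − 88.668) mod 360) = 236.433°.
236.433° > 79.923° ⇒ outside.

No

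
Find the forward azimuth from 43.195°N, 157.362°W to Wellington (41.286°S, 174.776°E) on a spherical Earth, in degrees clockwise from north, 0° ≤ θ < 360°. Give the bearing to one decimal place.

Δλ = 174.776 − -157.362 = 332.138°; wrapped into (−180°, 180°]: -27.862°.
θ = atan2( sin Δλ · cos φ₂ , cos φ₁ · sin φ₂ − sin φ₁ · cos φ₂ · cos Δλ )
  = atan2(-0.35117, -0.93574) = -159.429° → normalised to [0°, 360°): 200.571°.

200.6°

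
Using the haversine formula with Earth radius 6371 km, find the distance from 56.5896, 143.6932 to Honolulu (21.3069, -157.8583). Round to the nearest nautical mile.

Δλ = -157.8583 − 143.6932 = -301.5515°; wrapped into (−180°, 180°]: 58.4485°.
Δφ = 21.3069 − 56.5896 = -35.2827°.
a = sin²(Δφ/2) + cos φ₁ · cos φ₂ · sin²(Δλ/2) = 0.214125.
c = 2·atan2(√a, √(1−a)) = 0.96216 rad → d = 6371·c ≈ 6129.92 km ≈ 3309.89 nmi.

3310 nmi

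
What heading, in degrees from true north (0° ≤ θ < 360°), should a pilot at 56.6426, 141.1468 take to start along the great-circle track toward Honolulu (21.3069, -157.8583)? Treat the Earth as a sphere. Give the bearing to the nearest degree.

102°

Δλ = -157.8583 − 141.1468 = -299.0051°; wrapped into (−180°, 180°]: 60.9949°.
θ = atan2( sin Δλ · cos φ₂ , cos φ₁ · sin φ₂ − sin φ₁ · cos φ₂ · cos Δλ )
  = atan2(0.81480, -0.17752) = 102.291° → normalised to [0°, 360°): 102.291°.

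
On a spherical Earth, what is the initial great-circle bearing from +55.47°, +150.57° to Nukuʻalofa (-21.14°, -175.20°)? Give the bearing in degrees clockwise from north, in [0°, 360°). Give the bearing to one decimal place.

Δλ = -175.20 − 150.57 = -325.77°; wrapped into (−180°, 180°]: 34.23°.
θ = atan2( sin Δλ · cos φ₂ , cos φ₁ · sin φ₂ − sin φ₁ · cos φ₂ · cos Δλ )
  = atan2(0.52466, -0.83972) = 148.003° → normalised to [0°, 360°): 148.003°.

148.0°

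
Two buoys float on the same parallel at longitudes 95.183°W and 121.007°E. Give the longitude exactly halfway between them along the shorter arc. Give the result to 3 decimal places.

Signed shortest Δλ from -95.183° to +121.007° is -143.810°.
Midpoint longitude = -95.183° + (-143.810°)/2 = -95.183° − 71.905° = -167.088°.
(The naïve average (-95.183 + +121.007)/2 = 12.912° is on the wrong side of the globe.)

167.088°W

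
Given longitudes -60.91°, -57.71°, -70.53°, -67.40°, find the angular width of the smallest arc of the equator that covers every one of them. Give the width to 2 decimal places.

Sort the longitudes: -70.53°, -67.40°, -60.91°, -57.71°.
Eastward gaps between consecutive values (wrapping around): 3.13°, 6.49°, 3.20°, 347.18°.
Largest gap = 347.18° ⇒ minimal covering band is its complement: 360° − 347.18° = 12.82°.
Band runs from -70.53° eastward to -57.71°.

12.82°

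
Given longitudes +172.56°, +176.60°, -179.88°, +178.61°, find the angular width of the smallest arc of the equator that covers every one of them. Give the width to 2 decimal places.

7.56°

Sort the longitudes: -179.88°, +172.56°, +176.60°, +178.61°.
Eastward gaps between consecutive values (wrapping around): 352.44°, 4.04°, 2.01°, 1.51°.
Largest gap = 352.44° ⇒ minimal covering band is its complement: 360° − 352.44° = 7.56°.
Band runs from +172.56° eastward to -179.88°, crossing the antimeridian.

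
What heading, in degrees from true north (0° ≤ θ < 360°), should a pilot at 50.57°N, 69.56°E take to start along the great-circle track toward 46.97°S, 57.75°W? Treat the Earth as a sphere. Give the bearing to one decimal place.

255.1°

Δλ = -57.75 − 69.56 = -127.31°.
θ = atan2( sin Δλ · cos φ₂ , cos φ₁ · sin φ₂ − sin φ₁ · cos φ₂ · cos Δλ )
  = atan2(-0.54274, -0.14481) = -104.939° → normalised to [0°, 360°): 255.061°.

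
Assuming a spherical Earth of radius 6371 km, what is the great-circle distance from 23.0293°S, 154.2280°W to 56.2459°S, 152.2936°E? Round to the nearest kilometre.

5669 km

Δλ = 152.2936 − -154.2280 = 306.5216°; wrapped into (−180°, 180°]: -53.4784°.
Δφ = -56.2459 − -23.0293 = -33.2166°.
a = sin²(Δφ/2) + cos φ₁ · cos φ₂ · sin²(Δλ/2) = 0.185213.
c = 2·atan2(√a, √(1−a)) = 0.88979 rad → d = 6371·c ≈ 5668.86 km.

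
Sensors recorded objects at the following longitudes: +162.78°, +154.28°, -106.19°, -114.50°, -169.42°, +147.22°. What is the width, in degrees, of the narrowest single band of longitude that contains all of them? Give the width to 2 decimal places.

Sort the longitudes: -169.42°, -114.50°, -106.19°, +147.22°, +154.28°, +162.78°.
Eastward gaps between consecutive values (wrapping around): 54.92°, 8.31°, 253.41°, 7.06°, 8.50°, 27.80°.
Largest gap = 253.41° ⇒ minimal covering band is its complement: 360° − 253.41° = 106.59°.
Band runs from +147.22° eastward to -106.19°, crossing the antimeridian.

106.59°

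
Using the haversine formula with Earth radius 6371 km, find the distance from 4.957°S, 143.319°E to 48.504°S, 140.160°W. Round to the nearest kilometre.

8604 km

Δλ = -140.160 − 143.319 = -283.479°; wrapped into (−180°, 180°]: 76.521°.
Δφ = -48.504 − -4.957 = -43.547°.
a = sin²(Δφ/2) + cos φ₁ · cos φ₂ · sin²(Δλ/2) = 0.390710.
c = 2·atan2(√a, √(1−a)) = 1.35044 rad → d = 6371·c ≈ 8603.64 km.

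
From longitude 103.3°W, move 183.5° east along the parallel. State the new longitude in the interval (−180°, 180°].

80.2°E

Start at -103.3°; shift +183.5° → +80.2°.
+80.2° already lies in (−180°, 180°].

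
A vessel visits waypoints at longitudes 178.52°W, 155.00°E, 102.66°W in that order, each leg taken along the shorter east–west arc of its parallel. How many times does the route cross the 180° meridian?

2

Leg 1: -178.52° → +155.00°, shortest Δλ = -26.48° (west) — crosses 180°.
Leg 2: +155.00° → -102.66°, shortest Δλ = 102.34° (east) — crosses 180°.
Total crossings: 2.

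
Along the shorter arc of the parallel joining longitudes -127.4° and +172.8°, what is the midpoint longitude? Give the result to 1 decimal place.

-157.3°

Signed shortest Δλ from -127.4° to +172.8° is -59.8°.
Midpoint longitude = -127.4° + (-59.8°)/2 = -127.4° − 29.9° = -157.3°.
(The naïve average (-127.4 + +172.8)/2 = 22.7° is on the wrong side of the globe.)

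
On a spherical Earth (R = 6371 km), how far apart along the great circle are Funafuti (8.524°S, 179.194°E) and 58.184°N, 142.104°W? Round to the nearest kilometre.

8193 km

Δλ = -142.104 − 179.194 = -321.298°; wrapped into (−180°, 180°]: 38.702°.
Δφ = 58.184 − -8.524 = 66.708°.
a = sin²(Δφ/2) + cos φ₁ · cos φ₂ · sin²(Δλ/2) = 0.359536.
c = 2·atan2(√a, √(1−a)) = 1.28603 rad → d = 6371·c ≈ 8193.33 km.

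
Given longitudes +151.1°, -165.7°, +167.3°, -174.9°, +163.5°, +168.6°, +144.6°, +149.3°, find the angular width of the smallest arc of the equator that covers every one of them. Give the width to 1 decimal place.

49.7°

Sort the longitudes: -174.9°, -165.7°, +144.6°, +149.3°, +151.1°, +163.5°, +167.3°, +168.6°.
Eastward gaps between consecutive values (wrapping around): 9.2°, 310.3°, 4.7°, 1.8°, 12.4°, 3.8°, 1.3°, 16.5°.
Largest gap = 310.3° ⇒ minimal covering band is its complement: 360° − 310.3° = 49.7°.
Band runs from +144.6° eastward to -165.7°, crossing the antimeridian.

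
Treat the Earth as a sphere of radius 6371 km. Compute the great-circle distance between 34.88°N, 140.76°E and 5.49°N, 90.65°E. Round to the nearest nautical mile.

3282 nmi

Δλ = 90.65 − 140.76 = -50.11°.
Δφ = 5.49 − 34.88 = -29.39°.
a = sin²(Δφ/2) + cos φ₁ · cos φ₂ · sin²(Δλ/2) = 0.210799.
c = 2·atan2(√a, √(1−a)) = 0.95403 rad → d = 6371·c ≈ 6078.11 km ≈ 3281.92 nmi.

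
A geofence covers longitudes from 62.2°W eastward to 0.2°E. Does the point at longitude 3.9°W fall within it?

Yes

Band width going east from -62.2° to +0.2°: ((0.2 − -62.2) mod 360) = 62.4°.
Offset of -3.9° east of the west edge: ((-3.9 − -62.2) mod 360) = 58.3°.
58.3° ≤ 62.4° ⇒ inside.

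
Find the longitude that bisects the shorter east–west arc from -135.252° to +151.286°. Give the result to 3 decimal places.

-171.983°

Signed shortest Δλ from -135.252° to +151.286° is -73.462°.
Midpoint longitude = -135.252° + (-73.462°)/2 = -135.252° − 36.731° = -171.983°.
(The naïve average (-135.252 + +151.286)/2 = 8.017° is on the wrong side of the globe.)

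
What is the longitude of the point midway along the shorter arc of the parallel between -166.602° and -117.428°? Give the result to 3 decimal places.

Signed shortest Δλ from -166.602° to -117.428° is +49.174°.
Midpoint longitude = -166.602° + (+49.174°)/2 = -166.602° + 24.587° = -142.015°.

-142.015°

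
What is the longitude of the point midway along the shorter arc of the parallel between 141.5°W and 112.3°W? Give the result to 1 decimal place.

Signed shortest Δλ from -141.5° to -112.3° is +29.2°.
Midpoint longitude = -141.5° + (+29.2°)/2 = -141.5° + 14.6° = -126.9°.

126.9°W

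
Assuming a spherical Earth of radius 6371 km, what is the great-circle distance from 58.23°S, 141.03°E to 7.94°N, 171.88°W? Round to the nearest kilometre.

Δλ = -171.88 − 141.03 = -312.91°; wrapped into (−180°, 180°]: 47.09°.
Δφ = 7.94 − -58.23 = 66.17°.
a = sin²(Δφ/2) + cos φ₁ · cos φ₂ · sin²(Δλ/2) = 0.381201.
c = 2·atan2(√a, √(1−a)) = 1.33090 rad → d = 6371·c ≈ 8479.19 km.

8479 km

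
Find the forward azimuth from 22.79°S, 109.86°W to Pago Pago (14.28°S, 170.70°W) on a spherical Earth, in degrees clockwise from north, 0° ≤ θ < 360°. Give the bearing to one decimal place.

Δλ = -170.70 − -109.86 = -60.84°.
θ = atan2( sin Δλ · cos φ₂ , cos φ₁ · sin φ₂ − sin φ₁ · cos φ₂ · cos Δλ )
  = atan2(-0.84628, -0.04450) = -93.010° → normalised to [0°, 360°): 266.990°.

267.0°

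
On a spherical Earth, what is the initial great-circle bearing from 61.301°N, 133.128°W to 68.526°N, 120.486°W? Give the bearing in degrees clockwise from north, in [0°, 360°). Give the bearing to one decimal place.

31.0°

Δλ = -120.486 − -133.128 = 12.642°.
θ = atan2( sin Δλ · cos φ₂ , cos φ₁ · sin φ₂ − sin φ₁ · cos φ₂ · cos Δλ )
  = atan2(0.08012, 0.13355) = 30.960° → normalised to [0°, 360°): 30.960°.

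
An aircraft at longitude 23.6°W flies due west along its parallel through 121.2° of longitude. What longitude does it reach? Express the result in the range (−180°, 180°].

Start at -23.6°; shift −121.2° → -144.8°.
-144.8° already lies in (−180°, 180°].

144.8°W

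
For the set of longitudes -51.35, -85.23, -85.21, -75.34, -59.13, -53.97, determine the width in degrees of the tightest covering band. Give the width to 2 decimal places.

Sort the longitudes: -85.23°, -85.21°, -75.34°, -59.13°, -53.97°, -51.35°.
Eastward gaps between consecutive values (wrapping around): 0.02°, 9.87°, 16.21°, 5.16°, 2.62°, 326.12°.
Largest gap = 326.12° ⇒ minimal covering band is its complement: 360° − 326.12° = 33.88°.
Band runs from -85.23° eastward to -51.35°.

33.88°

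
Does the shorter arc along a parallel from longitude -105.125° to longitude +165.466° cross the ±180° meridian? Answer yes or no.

Naïve |165.466 − -105.125| = 270.591° > 180°, so the shorter arc goes the other way round — across 180°.
Signed shortest Δλ = ((165.466 − -105.125 + 180) mod 360) − 180 = -89.409°.
Going west by 89.409° from -105.125° passes through 180° before reaching +165.466°.

Yes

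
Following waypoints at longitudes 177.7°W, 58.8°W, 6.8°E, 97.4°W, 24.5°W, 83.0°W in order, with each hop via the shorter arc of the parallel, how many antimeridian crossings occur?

Leg 1: -177.7° → -58.8°, shortest Δλ = 118.9° (east) — does not cross 180°.
Leg 2: -58.8° → +6.8°, shortest Δλ = 65.6° (east) — does not cross 180°.
Leg 3: +6.8° → -97.4°, shortest Δλ = -104.2° (west) — does not cross 180°.
Leg 4: -97.4° → -24.5°, shortest Δλ = 72.9° (east) — does not cross 180°.
Leg 5: -24.5° → -83.0°, shortest Δλ = -58.5° (west) — does not cross 180°.
Total crossings: 0.

0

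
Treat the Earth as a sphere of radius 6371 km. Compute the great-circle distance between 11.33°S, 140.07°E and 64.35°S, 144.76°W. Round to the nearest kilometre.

Δλ = -144.76 − 140.07 = -284.83°; wrapped into (−180°, 180°]: 75.17°.
Δφ = -64.35 − -11.33 = -53.02°.
a = sin²(Δφ/2) + cos φ₁ · cos φ₂ · sin²(Δλ/2) = 0.357133.
c = 2·atan2(√a, √(1−a)) = 1.28102 rad → d = 6371·c ≈ 8161.40 km.

8161 km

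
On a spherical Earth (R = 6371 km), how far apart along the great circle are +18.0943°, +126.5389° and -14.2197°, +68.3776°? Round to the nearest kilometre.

Δλ = 68.3776 − 126.5389 = -58.1613°.
Δφ = -14.2197 − 18.0943 = -32.3140°.
a = sin²(Δφ/2) + cos φ₁ · cos φ₂ · sin²(Δλ/2) = 0.295107.
c = 2·atan2(√a, √(1−a)) = 1.14858 rad → d = 6371·c ≈ 7317.58 km.

7318 km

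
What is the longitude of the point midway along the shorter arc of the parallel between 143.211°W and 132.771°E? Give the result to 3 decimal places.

174.780°E

Signed shortest Δλ from -143.211° to +132.771° is -84.018°.
Midpoint longitude = -143.211° + (-84.018°)/2 = -143.211° − 42.009° = -185.220°.
Normalise into (−180°, 180°]: +174.780°.
(The naïve average (-143.211 + +132.771)/2 = -5.22° is on the wrong side of the globe.)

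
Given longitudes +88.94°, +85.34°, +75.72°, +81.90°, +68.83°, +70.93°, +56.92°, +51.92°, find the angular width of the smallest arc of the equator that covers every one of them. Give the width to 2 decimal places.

Sort the longitudes: +51.92°, +56.92°, +68.83°, +70.93°, +75.72°, +81.90°, +85.34°, +88.94°.
Eastward gaps between consecutive values (wrapping around): 5.00°, 11.91°, 2.10°, 4.79°, 6.18°, 3.44°, 3.60°, 322.98°.
Largest gap = 322.98° ⇒ minimal covering band is its complement: 360° − 322.98° = 37.02°.
Band runs from +51.92° eastward to +88.94°.

37.02°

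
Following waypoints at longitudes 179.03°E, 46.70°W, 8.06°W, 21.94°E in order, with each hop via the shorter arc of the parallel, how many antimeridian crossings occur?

1

Leg 1: +179.03° → -46.70°, shortest Δλ = 134.27° (east) — crosses 180°.
Leg 2: -46.70° → -8.06°, shortest Δλ = 38.64° (east) — does not cross 180°.
Leg 3: -8.06° → +21.94°, shortest Δλ = 30.0° (east) — does not cross 180°.
Total crossings: 1.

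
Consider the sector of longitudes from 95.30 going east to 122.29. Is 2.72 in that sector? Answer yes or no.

Band width going east from +95.30° to +122.29°: ((122.29 − 95.30) mod 360) = 26.99°.
Offset of +2.72° east of the west edge: ((2.72 − 95.30) mod 360) = 267.42°.
267.42° > 26.99° ⇒ outside.

No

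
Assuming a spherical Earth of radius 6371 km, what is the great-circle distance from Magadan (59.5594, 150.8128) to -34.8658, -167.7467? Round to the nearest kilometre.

Δλ = -167.7467 − 150.8128 = -318.5595°; wrapped into (−180°, 180°]: 41.4405°.
Δφ = -34.8658 − 59.5594 = -94.4252°.
a = sin²(Δφ/2) + cos φ₁ · cos φ₂ · sin²(Δλ/2) = 0.590615.
c = 2·atan2(√a, √(1−a)) = 1.75303 rad → d = 6371·c ≈ 11168.58 km.

11169 km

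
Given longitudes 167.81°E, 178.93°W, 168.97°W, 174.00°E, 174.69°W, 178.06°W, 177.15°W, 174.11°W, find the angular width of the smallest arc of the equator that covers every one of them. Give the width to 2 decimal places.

Sort the longitudes: -178.93°, -178.06°, -177.15°, -174.69°, -174.11°, -168.97°, +167.81°, +174.00°.
Eastward gaps between consecutive values (wrapping around): 0.87°, 0.91°, 2.46°, 0.58°, 5.14°, 336.78°, 6.19°, 7.07°.
Largest gap = 336.78° ⇒ minimal covering band is its complement: 360° − 336.78° = 23.22°.
Band runs from +167.81° eastward to -168.97°, crossing the antimeridian.

23.22°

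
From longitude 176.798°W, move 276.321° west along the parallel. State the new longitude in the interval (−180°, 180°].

Start at -176.798°; shift −276.321° → -453.119°.
-453.119° lies outside (−180°, 180°]; add 360° → -93.119°.

93.119°W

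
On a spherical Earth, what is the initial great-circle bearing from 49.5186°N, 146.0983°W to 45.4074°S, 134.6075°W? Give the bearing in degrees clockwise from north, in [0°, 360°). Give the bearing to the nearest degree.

Δλ = -134.6075 − -146.0983 = 11.4908°.
θ = atan2( sin Δλ · cos φ₂ , cos φ₁ · sin φ₂ − sin φ₁ · cos φ₂ · cos Δλ )
  = atan2(0.13986, -0.98560) = 171.924° → normalised to [0°, 360°): 171.924°.

172°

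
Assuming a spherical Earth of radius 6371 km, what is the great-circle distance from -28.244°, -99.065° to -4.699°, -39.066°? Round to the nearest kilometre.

6834 km

Δλ = -39.066 − -99.065 = 59.999°.
Δφ = -4.699 − -28.244 = 23.545°.
a = sin²(Δφ/2) + cos φ₁ · cos φ₂ · sin²(Δλ/2) = 0.261115.
c = 2·atan2(√a, √(1−a)) = 1.07268 rad → d = 6371·c ≈ 6834.05 km.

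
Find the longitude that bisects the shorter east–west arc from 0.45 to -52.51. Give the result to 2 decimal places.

Signed shortest Δλ from +0.45° to -52.51° is -52.96°.
Midpoint longitude = +0.45° + (-52.96°)/2 = +0.45° − 26.48° = -26.03°.

-26.03°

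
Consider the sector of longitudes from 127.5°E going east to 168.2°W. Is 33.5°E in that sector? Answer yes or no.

No

Band width going east from +127.5° to -168.2°: ((-168.2 − 127.5) mod 360) = 64.3°.
Offset of +33.5° east of the west edge: ((33.5 − 127.5) mod 360) = 266.0°.
266.0° > 64.3° ⇒ outside.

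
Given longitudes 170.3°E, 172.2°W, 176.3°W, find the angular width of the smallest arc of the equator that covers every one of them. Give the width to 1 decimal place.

17.5°

Sort the longitudes: -176.3°, -172.2°, +170.3°.
Eastward gaps between consecutive values (wrapping around): 4.1°, 342.5°, 13.4°.
Largest gap = 342.5° ⇒ minimal covering band is its complement: 360° − 342.5° = 17.5°.
Band runs from +170.3° eastward to -172.2°, crossing the antimeridian.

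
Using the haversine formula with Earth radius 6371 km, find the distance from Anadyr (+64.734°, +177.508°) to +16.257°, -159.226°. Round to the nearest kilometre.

5669 km

Δλ = -159.226 − 177.508 = -336.734°; wrapped into (−180°, 180°]: 23.266°.
Δφ = 16.257 − 64.734 = -48.477°.
a = sin²(Δφ/2) + cos φ₁ · cos φ₂ · sin²(Δλ/2) = 0.185200.
c = 2·atan2(√a, √(1−a)) = 0.88976 rad → d = 6371·c ≈ 5668.65 km.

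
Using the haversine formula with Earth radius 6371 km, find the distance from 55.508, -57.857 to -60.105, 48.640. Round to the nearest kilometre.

Δλ = 48.640 − -57.857 = 106.497°.
Δφ = -60.105 − 55.508 = -115.613°.
a = sin²(Δφ/2) + cos φ₁ · cos φ₂ · sin²(Δλ/2) = 0.897342.
c = 2·atan2(√a, √(1−a)) = 2.48928 rad → d = 6371·c ≈ 15859.23 km.

15859 km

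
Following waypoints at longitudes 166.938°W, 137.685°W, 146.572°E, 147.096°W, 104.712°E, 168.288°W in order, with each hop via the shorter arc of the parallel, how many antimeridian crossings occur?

Leg 1: -166.938° → -137.685°, shortest Δλ = 29.253° (east) — does not cross 180°.
Leg 2: -137.685° → +146.572°, shortest Δλ = -75.743° (west) — crosses 180°.
Leg 3: +146.572° → -147.096°, shortest Δλ = 66.332° (east) — crosses 180°.
Leg 4: -147.096° → +104.712°, shortest Δλ = -108.192° (west) — crosses 180°.
Leg 5: +104.712° → -168.288°, shortest Δλ = 87.0° (east) — crosses 180°.
Total crossings: 4.

4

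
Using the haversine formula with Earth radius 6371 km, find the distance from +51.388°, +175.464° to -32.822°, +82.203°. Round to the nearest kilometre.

Δλ = 82.203 − 175.464 = -93.261°.
Δφ = -32.822 − 51.388 = -84.210°.
a = sin²(Δφ/2) + cos φ₁ · cos φ₂ · sin²(Δλ/2) = 0.726684.
c = 2·atan2(√a, √(1−a)) = 2.04134 rad → d = 6371·c ≈ 13005.36 km.

13005 km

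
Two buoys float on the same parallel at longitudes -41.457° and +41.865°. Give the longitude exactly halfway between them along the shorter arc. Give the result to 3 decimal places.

+0.204°

Signed shortest Δλ from -41.457° to +41.865° is +83.322°.
Midpoint longitude = -41.457° + (+83.322°)/2 = -41.457° + 41.661° = +0.204°.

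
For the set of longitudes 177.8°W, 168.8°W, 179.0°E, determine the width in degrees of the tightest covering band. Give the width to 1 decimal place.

Sort the longitudes: -177.8°, -168.8°, +179.0°.
Eastward gaps between consecutive values (wrapping around): 9.0°, 347.8°, 3.2°.
Largest gap = 347.8° ⇒ minimal covering band is its complement: 360° − 347.8° = 12.2°.
Band runs from +179.0° eastward to -168.8°, crossing the antimeridian.

12.2°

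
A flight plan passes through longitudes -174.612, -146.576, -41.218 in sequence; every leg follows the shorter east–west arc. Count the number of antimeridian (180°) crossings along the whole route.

Leg 1: -174.612° → -146.576°, shortest Δλ = 28.036° (east) — does not cross 180°.
Leg 2: -146.576° → -41.218°, shortest Δλ = 105.358° (east) — does not cross 180°.
Total crossings: 0.

0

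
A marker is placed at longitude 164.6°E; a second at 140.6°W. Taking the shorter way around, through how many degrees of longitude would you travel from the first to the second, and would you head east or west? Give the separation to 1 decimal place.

Raw difference: -140.6 − 164.6 = -305.2°.
Normalise into (−180°, 180°]: -305.2° + 360° = 54.8°.
Positive ⇒ the second point lies to the east; separation 54.8°.

54.8° east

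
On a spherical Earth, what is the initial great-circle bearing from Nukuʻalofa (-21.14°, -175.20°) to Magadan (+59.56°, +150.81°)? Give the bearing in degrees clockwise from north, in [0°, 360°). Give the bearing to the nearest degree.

Δλ = 150.81 − -175.20 = 326.01°; wrapped into (−180°, 180°]: -33.99°.
θ = atan2( sin Δλ · cos φ₂ , cos φ₁ · sin φ₂ − sin φ₁ · cos φ₂ · cos Δλ )
  = atan2(-0.28323, 0.95564) = -16.509° → normalised to [0°, 360°): 343.491°.

343°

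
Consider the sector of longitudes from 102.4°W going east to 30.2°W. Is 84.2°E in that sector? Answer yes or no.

No

Band width going east from -102.4° to -30.2°: ((-30.2 − -102.4) mod 360) = 72.2°.
Offset of +84.2° east of the west edge: ((84.2 − -102.4) mod 360) = 186.6°.
186.6° > 72.2° ⇒ outside.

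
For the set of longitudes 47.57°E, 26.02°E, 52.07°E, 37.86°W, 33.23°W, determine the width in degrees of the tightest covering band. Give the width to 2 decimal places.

89.93°

Sort the longitudes: -37.86°, -33.23°, +26.02°, +47.57°, +52.07°.
Eastward gaps between consecutive values (wrapping around): 4.63°, 59.25°, 21.55°, 4.50°, 270.07°.
Largest gap = 270.07° ⇒ minimal covering band is its complement: 360° − 270.07° = 89.93°.
Band runs from -37.86° eastward to +52.07°.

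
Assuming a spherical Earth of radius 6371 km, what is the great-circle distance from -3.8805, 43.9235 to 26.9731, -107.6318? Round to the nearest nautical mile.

8666 nmi

Δλ = -107.6318 − 43.9235 = -151.5553°.
Δφ = 26.9731 − -3.8805 = 30.8536°.
a = sin²(Δφ/2) + cos φ₁ · cos φ₂ · sin²(Δλ/2) = 0.906264.
c = 2·atan2(√a, √(1−a)) = 2.51927 rad → d = 6371·c ≈ 16050.29 km ≈ 8666.46 nmi.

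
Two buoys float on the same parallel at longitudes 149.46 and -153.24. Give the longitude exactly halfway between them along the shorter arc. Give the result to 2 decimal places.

+178.11°

Signed shortest Δλ from +149.46° to -153.24° is +57.30°.
Midpoint longitude = +149.46° + (+57.30°)/2 = +149.46° + 28.65° = +178.11°.
(The naïve average (+149.46 + -153.24)/2 = -1.89° is on the wrong side of the globe.)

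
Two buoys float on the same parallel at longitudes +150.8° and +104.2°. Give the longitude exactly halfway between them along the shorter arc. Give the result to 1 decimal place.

Signed shortest Δλ from +150.8° to +104.2° is -46.6°.
Midpoint longitude = +150.8° + (-46.6°)/2 = +150.8° − 23.3° = +127.5°.

+127.5°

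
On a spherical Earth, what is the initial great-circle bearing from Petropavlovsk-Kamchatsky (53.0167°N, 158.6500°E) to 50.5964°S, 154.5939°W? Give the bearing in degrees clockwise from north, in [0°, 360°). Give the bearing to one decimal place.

Δλ = -154.5939 − 158.6500 = -313.2439°; wrapped into (−180°, 180°]: 46.7561°.
θ = atan2( sin Δλ · cos φ₂ , cos φ₁ · sin φ₂ − sin φ₁ · cos φ₂ · cos Δλ )
  = atan2(0.46240, -0.81223) = 150.347° → normalised to [0°, 360°): 150.347°.

150.3°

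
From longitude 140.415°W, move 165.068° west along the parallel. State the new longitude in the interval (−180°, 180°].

Start at -140.415°; shift −165.068° → -305.483°.
-305.483° lies outside (−180°, 180°]; add 360° → +54.517°.

54.517°E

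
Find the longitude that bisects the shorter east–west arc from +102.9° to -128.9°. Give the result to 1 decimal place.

+167.0°

Signed shortest Δλ from +102.9° to -128.9° is +128.2°.
Midpoint longitude = +102.9° + (+128.2°)/2 = +102.9° + 64.1° = +167.0°.
(The naïve average (+102.9 + -128.9)/2 = -13.0° is on the wrong side of the globe.)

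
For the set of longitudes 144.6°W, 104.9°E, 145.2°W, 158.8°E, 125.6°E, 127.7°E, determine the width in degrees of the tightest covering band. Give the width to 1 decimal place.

Sort the longitudes: -145.2°, -144.6°, +104.9°, +125.6°, +127.7°, +158.8°.
Eastward gaps between consecutive values (wrapping around): 0.6°, 249.5°, 20.7°, 2.1°, 31.1°, 56.0°.
Largest gap = 249.5° ⇒ minimal covering band is its complement: 360° − 249.5° = 110.5°.
Band runs from +104.9° eastward to -144.6°, crossing the antimeridian.

110.5°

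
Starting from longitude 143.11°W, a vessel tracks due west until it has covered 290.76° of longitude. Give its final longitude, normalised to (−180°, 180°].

73.87°W

Start at -143.11°; shift −290.76° → -433.87°.
-433.87° lies outside (−180°, 180°]; add 360° → -73.87°.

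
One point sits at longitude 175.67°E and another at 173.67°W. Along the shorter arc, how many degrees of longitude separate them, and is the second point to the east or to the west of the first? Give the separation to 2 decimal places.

10.66° east

Raw difference: -173.67 − 175.67 = -349.34°.
Normalise into (−180°, 180°]: -349.34° + 360° = 10.66°.
Positive ⇒ the second point lies to the east; separation 10.66°.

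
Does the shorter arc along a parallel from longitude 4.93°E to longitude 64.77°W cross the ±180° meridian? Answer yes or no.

No

Signed shortest Δλ = ((-64.77 − 4.93 + 180) mod 360) − 180 = -69.7°.
Going west by 69.7° from +4.93° reaches -64.77° without touching 180°.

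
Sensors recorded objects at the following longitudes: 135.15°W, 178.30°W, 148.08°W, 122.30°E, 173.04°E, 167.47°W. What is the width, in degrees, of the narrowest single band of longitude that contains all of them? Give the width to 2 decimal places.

102.55°

Sort the longitudes: -178.30°, -167.47°, -148.08°, -135.15°, +122.30°, +173.04°.
Eastward gaps between consecutive values (wrapping around): 10.83°, 19.39°, 12.93°, 257.45°, 50.74°, 8.66°.
Largest gap = 257.45° ⇒ minimal covering band is its complement: 360° − 257.45° = 102.55°.
Band runs from +122.30° eastward to -135.15°, crossing the antimeridian.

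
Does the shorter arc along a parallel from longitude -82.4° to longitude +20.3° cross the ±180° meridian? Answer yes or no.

No

Signed shortest Δλ = ((20.3 − -82.4 + 180) mod 360) − 180 = 102.7°.
Going east by 102.7° from -82.4° reaches +20.3° without touching 180°.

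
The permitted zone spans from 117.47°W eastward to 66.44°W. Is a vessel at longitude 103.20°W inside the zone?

Yes

Band width going east from -117.47° to -66.44°: ((-66.44 − -117.47) mod 360) = 51.03°.
Offset of -103.20° east of the west edge: ((-103.20 − -117.47) mod 360) = 14.27°.
14.27° ≤ 51.03° ⇒ inside.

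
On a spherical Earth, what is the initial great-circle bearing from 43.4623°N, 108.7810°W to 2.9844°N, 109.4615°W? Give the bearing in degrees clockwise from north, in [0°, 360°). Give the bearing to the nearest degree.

181°

Δλ = -109.4615 − -108.7810 = -0.6805°.
θ = atan2( sin Δλ · cos φ₂ , cos φ₁ · sin φ₂ − sin φ₁ · cos φ₂ · cos Δλ )
  = atan2(-0.01186, -0.64911) = -178.953° → normalised to [0°, 360°): 181.047°.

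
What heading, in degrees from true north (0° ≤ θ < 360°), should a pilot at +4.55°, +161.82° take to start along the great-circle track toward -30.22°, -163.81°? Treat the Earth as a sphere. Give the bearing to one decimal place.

Δλ = -163.81 − 161.82 = -325.63°; wrapped into (−180°, 180°]: 34.37°.
θ = atan2( sin Δλ · cos φ₂ , cos φ₁ · sin φ₂ − sin φ₁ · cos φ₂ · cos Δλ )
  = atan2(0.48781, -0.55832) = 138.855° → normalised to [0°, 360°): 138.855°.

138.9°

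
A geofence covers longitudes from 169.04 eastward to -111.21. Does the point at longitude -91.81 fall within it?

Band width going east from +169.04° to -111.21°: ((-111.21 − 169.04) mod 360) = 79.75°.
Offset of -91.81° east of the west edge: ((-91.81 − 169.04) mod 360) = 99.15°.
99.15° > 79.75° ⇒ outside.

No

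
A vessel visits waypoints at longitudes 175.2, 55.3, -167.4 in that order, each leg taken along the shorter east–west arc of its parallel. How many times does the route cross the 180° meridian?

1

Leg 1: +175.2° → +55.3°, shortest Δλ = -119.9° (west) — does not cross 180°.
Leg 2: +55.3° → -167.4°, shortest Δλ = 137.3° (east) — crosses 180°.
Total crossings: 1.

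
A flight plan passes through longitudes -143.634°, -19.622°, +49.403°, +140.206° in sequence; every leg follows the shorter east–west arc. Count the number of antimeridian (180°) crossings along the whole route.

0

Leg 1: -143.634° → -19.622°, shortest Δλ = 124.012° (east) — does not cross 180°.
Leg 2: -19.622° → +49.403°, shortest Δλ = 69.025° (east) — does not cross 180°.
Leg 3: +49.403° → +140.206°, shortest Δλ = 90.803° (east) — does not cross 180°.
Total crossings: 0.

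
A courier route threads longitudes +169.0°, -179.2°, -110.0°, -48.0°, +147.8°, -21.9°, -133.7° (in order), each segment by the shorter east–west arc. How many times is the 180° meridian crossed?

Leg 1: +169.0° → -179.2°, shortest Δλ = 11.8° (east) — crosses 180°.
Leg 2: -179.2° → -110.0°, shortest Δλ = 69.2° (east) — does not cross 180°.
Leg 3: -110.0° → -48.0°, shortest Δλ = 62.0° (east) — does not cross 180°.
Leg 4: -48.0° → +147.8°, shortest Δλ = -164.2° (west) — crosses 180°.
Leg 5: +147.8° → -21.9°, shortest Δλ = -169.7° (west) — does not cross 180°.
Leg 6: -21.9° → -133.7°, shortest Δλ = -111.8° (west) — does not cross 180°.
Total crossings: 2.

2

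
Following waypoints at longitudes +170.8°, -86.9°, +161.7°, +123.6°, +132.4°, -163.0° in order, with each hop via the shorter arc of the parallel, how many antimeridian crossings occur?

Leg 1: +170.8° → -86.9°, shortest Δλ = 102.3° (east) — crosses 180°.
Leg 2: -86.9° → +161.7°, shortest Δλ = -111.4° (west) — crosses 180°.
Leg 3: +161.7° → +123.6°, shortest Δλ = -38.1° (west) — does not cross 180°.
Leg 4: +123.6° → +132.4°, shortest Δλ = 8.8° (east) — does not cross 180°.
Leg 5: +132.4° → -163.0°, shortest Δλ = 64.6° (east) — crosses 180°.
Total crossings: 3.

3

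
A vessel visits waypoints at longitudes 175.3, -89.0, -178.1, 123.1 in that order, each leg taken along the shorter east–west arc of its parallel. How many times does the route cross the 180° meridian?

Leg 1: +175.3° → -89.0°, shortest Δλ = 95.7° (east) — crosses 180°.
Leg 2: -89.0° → -178.1°, shortest Δλ = -89.1° (west) — does not cross 180°.
Leg 3: -178.1° → +123.1°, shortest Δλ = -58.8° (west) — crosses 180°.
Total crossings: 2.

2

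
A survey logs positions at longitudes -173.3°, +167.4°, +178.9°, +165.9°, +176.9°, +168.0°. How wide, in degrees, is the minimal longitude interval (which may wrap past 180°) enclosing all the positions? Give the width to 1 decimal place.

Sort the longitudes: -173.3°, +165.9°, +167.4°, +168.0°, +176.9°, +178.9°.
Eastward gaps between consecutive values (wrapping around): 339.2°, 1.5°, 0.6°, 8.9°, 2.0°, 7.8°.
Largest gap = 339.2° ⇒ minimal covering band is its complement: 360° − 339.2° = 20.8°.
Band runs from +165.9° eastward to -173.3°, crossing the antimeridian.

20.8°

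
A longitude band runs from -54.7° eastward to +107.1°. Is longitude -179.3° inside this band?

No

Band width going east from -54.7° to +107.1°: ((107.1 − -54.7) mod 360) = 161.8°.
Offset of -179.3° east of the west edge: ((-179.3 − -54.7) mod 360) = 235.4°.
235.4° > 161.8° ⇒ outside.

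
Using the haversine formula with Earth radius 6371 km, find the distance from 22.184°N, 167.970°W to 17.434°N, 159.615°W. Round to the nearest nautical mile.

Δλ = -159.615 − -167.970 = 8.355°.
Δφ = 17.434 − 22.184 = -4.750°.
a = sin²(Δφ/2) + cos φ₁ · cos φ₂ · sin²(Δλ/2) = 0.006405.
c = 2·atan2(√a, √(1−a)) = 0.16024 rad → d = 6371·c ≈ 1020.88 km ≈ 551.23 nmi.

551 nmi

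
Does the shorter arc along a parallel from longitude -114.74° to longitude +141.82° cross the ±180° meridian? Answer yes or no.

Naïve |141.82 − -114.74| = 256.56° > 180°, so the shorter arc goes the other way round — across 180°.
Signed shortest Δλ = ((141.82 − -114.74 + 180) mod 360) − 180 = -103.44°.
Going west by 103.44° from -114.74° passes through 180° before reaching +141.82°.

Yes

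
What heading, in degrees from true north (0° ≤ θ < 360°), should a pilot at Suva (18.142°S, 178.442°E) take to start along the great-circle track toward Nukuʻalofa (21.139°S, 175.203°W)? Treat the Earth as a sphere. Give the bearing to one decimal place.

117.6°

Δλ = -175.203 − 178.442 = -353.645°; wrapped into (−180°, 180°]: 6.355°.
θ = atan2( sin Δλ · cos φ₂ , cos φ₁ · sin φ₂ − sin φ₁ · cos φ₂ · cos Δλ )
  = atan2(0.10324, -0.05407) = 117.642° → normalised to [0°, 360°): 117.642°.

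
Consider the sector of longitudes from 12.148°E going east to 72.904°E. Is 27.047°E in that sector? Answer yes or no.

Band width going east from +12.148° to +72.904°: ((72.904 − 12.148) mod 360) = 60.756°.
Offset of +27.047° east of the west edge: ((27.047 − 12.148) mod 360) = 14.899°.
14.899° ≤ 60.756° ⇒ inside.

Yes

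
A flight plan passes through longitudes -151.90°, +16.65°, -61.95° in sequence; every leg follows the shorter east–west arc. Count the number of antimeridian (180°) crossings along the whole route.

Leg 1: -151.90° → +16.65°, shortest Δλ = 168.55° (east) — does not cross 180°.
Leg 2: +16.65° → -61.95°, shortest Δλ = -78.6° (west) — does not cross 180°.
Total crossings: 0.

0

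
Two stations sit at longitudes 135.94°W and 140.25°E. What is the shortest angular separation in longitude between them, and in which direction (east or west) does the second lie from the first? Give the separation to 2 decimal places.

Raw difference: 140.25 − -135.94 = 276.19°.
Normalise into (−180°, 180°]: 276.19° − 360° = -83.81°.
Negative ⇒ the second point lies to the west; separation 83.81°.

83.81° west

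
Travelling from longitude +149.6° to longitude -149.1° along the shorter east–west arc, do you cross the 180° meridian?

Yes

Naïve |-149.1 − 149.6| = 298.7° > 180°, so the shorter arc goes the other way round — across 180°.
Signed shortest Δλ = ((-149.1 − 149.6 + 180) mod 360) − 180 = 61.3°.
Going east by 61.3° from +149.6° passes through 180° before reaching -149.1°.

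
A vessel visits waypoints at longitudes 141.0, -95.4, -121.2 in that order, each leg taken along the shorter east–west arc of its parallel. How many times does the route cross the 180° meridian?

Leg 1: +141.0° → -95.4°, shortest Δλ = 123.6° (east) — crosses 180°.
Leg 2: -95.4° → -121.2°, shortest Δλ = -25.8° (west) — does not cross 180°.
Total crossings: 1.

1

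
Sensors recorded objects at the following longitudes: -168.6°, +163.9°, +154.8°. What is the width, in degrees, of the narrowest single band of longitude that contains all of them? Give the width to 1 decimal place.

Sort the longitudes: -168.6°, +154.8°, +163.9°.
Eastward gaps between consecutive values (wrapping around): 323.4°, 9.1°, 27.5°.
Largest gap = 323.4° ⇒ minimal covering band is its complement: 360° − 323.4° = 36.6°.
Band runs from +154.8° eastward to -168.6°, crossing the antimeridian.

36.6°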